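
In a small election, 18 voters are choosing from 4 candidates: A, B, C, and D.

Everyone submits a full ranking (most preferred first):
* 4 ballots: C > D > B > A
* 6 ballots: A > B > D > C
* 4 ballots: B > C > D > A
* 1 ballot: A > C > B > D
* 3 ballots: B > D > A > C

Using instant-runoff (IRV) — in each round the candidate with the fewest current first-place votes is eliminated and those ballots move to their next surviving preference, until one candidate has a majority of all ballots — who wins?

Round 1: A 7, B 7, C 4, D 0. D eliminated.
Round 2: A 7, B 7, C 4. C eliminated.
Round 3: A 7, B 11. B has a majority (≥10).

B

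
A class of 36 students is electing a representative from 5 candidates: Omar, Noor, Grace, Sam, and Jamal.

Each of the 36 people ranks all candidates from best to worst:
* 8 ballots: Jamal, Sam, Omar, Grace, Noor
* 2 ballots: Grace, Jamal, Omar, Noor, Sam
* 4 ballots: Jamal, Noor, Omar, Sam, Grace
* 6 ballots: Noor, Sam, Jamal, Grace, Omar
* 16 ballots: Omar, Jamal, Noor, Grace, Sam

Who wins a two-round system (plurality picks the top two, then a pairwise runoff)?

Jamal

Round 1 first-place votes: Omar 16, Noor 6, Grace 2, Sam 0, Jamal 12. Omar and Jamal advance.
Runoff: Omar is ranked above Jamal on 16 ballots, Jamal above Omar on 20.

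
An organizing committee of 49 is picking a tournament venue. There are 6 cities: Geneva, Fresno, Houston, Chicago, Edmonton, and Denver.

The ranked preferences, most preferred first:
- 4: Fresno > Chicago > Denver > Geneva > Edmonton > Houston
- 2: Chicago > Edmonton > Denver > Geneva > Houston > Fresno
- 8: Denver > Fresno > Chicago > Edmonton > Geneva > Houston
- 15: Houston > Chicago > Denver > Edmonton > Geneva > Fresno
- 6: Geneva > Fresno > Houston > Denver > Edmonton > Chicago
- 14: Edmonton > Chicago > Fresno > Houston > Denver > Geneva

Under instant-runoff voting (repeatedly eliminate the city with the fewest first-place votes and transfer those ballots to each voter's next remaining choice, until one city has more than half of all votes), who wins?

Edmonton

Round 1: Geneva 6, Fresno 4, Houston 15, Chicago 2, Edmonton 14, Denver 8. Chicago eliminated.
Round 2: Geneva 6, Fresno 4, Houston 15, Edmonton 16, Denver 8. Fresno eliminated.
Round 3: Geneva 6, Houston 15, Edmonton 16, Denver 12. Geneva eliminated.
Round 4: Houston 21, Edmonton 16, Denver 12. Denver eliminated.
Round 5: Houston 21, Edmonton 28. Edmonton has a majority (≥25).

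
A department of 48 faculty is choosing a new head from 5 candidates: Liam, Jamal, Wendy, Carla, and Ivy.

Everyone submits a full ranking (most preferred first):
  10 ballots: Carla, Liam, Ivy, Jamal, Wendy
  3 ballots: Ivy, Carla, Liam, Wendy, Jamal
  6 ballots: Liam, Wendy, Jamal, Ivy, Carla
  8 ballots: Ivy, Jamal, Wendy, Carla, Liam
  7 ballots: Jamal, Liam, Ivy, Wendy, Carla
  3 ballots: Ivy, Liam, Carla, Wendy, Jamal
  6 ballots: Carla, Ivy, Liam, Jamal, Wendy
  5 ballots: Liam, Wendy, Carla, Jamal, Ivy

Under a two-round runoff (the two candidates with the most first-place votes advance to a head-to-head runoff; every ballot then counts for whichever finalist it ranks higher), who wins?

Round 1 first-place votes: Liam 11, Jamal 7, Wendy 0, Carla 16, Ivy 14. Carla and Ivy advance.
Runoff: Carla is ranked above Ivy on 21 ballots, Ivy above Carla on 27.

Ivy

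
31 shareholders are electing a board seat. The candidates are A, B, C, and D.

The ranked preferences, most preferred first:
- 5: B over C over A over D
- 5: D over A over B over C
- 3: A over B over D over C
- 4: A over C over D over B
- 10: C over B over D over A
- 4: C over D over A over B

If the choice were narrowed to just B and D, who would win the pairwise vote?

B

B is ranked above D on 18 ballots; D above B on 13.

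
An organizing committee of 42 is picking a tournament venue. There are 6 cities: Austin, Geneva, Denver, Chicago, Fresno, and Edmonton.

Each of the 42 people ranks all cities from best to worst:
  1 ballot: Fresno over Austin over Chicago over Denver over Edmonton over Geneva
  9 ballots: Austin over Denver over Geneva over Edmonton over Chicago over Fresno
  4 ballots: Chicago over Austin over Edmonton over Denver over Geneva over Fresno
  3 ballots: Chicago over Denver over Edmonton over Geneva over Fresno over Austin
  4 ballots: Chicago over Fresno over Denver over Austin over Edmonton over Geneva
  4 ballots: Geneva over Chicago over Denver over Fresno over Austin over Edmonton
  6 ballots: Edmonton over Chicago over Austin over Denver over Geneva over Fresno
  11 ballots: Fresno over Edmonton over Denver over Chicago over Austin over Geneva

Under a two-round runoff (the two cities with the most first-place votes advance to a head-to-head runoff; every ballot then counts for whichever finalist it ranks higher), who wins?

Chicago

Round 1 first-place votes: Austin 9, Geneva 4, Denver 0, Chicago 11, Fresno 12, Edmonton 6. Fresno and Chicago advance.
Runoff: Fresno is ranked above Chicago on 12 ballots, Chicago above Fresno on 30.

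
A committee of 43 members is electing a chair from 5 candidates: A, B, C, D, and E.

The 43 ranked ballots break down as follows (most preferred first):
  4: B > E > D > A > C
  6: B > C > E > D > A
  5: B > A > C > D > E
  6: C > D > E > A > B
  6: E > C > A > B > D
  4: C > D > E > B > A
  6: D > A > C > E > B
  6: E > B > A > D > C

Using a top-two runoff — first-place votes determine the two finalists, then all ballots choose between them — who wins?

E

Round 1 first-place votes: A 0, B 15, C 10, D 6, E 12. B and E advance.
Runoff: B is ranked above E on 15 ballots, E above B on 28.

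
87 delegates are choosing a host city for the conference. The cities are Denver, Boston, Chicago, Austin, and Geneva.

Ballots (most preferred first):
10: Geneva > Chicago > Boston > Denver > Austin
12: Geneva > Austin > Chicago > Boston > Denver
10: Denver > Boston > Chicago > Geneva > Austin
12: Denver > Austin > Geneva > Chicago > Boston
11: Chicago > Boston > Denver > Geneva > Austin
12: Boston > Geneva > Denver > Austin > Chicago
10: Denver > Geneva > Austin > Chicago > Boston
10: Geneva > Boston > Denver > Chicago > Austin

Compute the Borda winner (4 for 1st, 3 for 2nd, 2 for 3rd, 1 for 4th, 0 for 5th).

Geneva

Denver: 10×1 + 12×0 + 10×4 + 12×4 + 11×2 + 12×2 + 10×4 + 10×2 = 204
Boston: 10×2 + 12×1 + 10×3 + 12×0 + 11×3 + 12×4 + 10×0 + 10×3 = 173
Chicago: 10×3 + 12×2 + 10×2 + 12×1 + 11×4 + 12×0 + 10×1 + 10×1 = 150
Austin: 10×0 + 12×3 + 10×0 + 12×3 + 11×0 + 12×1 + 10×2 + 10×0 = 104
Geneva: 10×4 + 12×4 + 10×1 + 12×2 + 11×1 + 12×3 + 10×3 + 10×4 = 239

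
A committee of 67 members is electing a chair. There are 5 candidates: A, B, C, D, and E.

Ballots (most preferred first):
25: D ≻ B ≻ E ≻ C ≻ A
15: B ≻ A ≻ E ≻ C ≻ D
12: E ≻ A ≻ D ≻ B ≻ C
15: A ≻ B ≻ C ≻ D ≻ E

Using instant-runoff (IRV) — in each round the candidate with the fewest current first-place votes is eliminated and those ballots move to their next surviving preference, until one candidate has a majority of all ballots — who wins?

Round 1: A 15, B 15, C 0, D 25, E 12. C eliminated.
Round 2: A 15, B 15, D 25, E 12. E eliminated.
Round 3: A 27, B 15, D 25. B eliminated.
Round 4: A 42, D 25. A has a majority (≥34).

A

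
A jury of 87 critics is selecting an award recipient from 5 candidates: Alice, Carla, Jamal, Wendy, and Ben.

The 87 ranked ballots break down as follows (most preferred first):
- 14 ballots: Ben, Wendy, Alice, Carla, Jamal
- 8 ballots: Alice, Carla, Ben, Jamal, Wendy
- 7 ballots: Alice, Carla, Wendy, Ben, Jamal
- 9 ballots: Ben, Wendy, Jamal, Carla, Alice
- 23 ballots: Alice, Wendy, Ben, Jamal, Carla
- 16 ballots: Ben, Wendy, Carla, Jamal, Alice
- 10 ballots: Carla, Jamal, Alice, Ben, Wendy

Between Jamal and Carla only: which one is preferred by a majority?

Jamal is ranked above Carla on 32 ballots; Carla above Jamal on 55.

Carla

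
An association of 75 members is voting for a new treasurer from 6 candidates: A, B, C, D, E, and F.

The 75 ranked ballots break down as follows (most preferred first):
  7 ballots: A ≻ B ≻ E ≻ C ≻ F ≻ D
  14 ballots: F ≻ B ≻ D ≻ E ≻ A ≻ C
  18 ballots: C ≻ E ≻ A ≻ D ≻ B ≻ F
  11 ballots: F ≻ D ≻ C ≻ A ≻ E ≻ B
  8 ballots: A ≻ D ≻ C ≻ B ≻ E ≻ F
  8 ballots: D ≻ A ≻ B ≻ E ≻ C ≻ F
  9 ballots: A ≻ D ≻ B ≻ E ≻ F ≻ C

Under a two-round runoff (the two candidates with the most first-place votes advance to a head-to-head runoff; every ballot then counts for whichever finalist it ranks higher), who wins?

A

Round 1 first-place votes: A 24, B 0, C 18, D 8, E 0, F 25. F and A advance.
Runoff: F is ranked above A on 25 ballots, A above F on 50.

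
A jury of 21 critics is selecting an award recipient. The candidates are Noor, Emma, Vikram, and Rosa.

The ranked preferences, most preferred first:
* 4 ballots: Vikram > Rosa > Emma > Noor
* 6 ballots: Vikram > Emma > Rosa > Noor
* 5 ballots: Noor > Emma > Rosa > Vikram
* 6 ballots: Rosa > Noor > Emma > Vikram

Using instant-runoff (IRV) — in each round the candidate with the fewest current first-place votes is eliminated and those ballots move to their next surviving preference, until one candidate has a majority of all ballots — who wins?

Round 1: Noor 5, Emma 0, Vikram 10, Rosa 6. Emma eliminated.
Round 2: Noor 5, Vikram 10, Rosa 6. Noor eliminated.
Round 3: Vikram 10, Rosa 11. Rosa has a majority (≥11).

Rosa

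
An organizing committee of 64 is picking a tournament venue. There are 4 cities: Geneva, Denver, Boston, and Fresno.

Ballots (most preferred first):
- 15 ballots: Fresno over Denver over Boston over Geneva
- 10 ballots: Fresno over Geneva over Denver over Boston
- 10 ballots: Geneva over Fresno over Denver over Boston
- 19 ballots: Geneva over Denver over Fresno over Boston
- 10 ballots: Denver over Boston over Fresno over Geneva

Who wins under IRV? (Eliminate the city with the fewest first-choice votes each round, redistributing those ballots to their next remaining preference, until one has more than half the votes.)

Fresno

Round 1: Geneva 29, Denver 10, Boston 0, Fresno 25. Boston eliminated.
Round 2: Geneva 29, Denver 10, Fresno 25. Denver eliminated.
Round 3: Geneva 29, Fresno 35. Fresno has a majority (≥33).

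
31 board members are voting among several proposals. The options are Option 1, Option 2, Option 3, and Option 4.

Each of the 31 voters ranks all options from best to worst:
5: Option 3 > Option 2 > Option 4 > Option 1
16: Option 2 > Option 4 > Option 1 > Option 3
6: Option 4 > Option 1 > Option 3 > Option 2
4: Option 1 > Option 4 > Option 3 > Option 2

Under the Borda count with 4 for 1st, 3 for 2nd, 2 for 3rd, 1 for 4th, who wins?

Option 1: 5×1 + 16×2 + 6×3 + 4×4 = 71
Option 2: 5×3 + 16×4 + 6×1 + 4×1 = 89
Option 3: 5×4 + 16×1 + 6×2 + 4×2 = 56
Option 4: 5×2 + 16×3 + 6×4 + 4×3 = 94

Option 4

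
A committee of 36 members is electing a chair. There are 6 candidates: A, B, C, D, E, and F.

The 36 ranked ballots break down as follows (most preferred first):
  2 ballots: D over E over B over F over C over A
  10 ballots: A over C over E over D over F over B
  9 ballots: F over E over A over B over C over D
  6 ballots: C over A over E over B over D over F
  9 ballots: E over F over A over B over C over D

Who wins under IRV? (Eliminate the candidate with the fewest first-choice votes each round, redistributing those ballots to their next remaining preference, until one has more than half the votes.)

E

Round 1: A 10, B 0, C 6, D 2, E 9, F 9. B eliminated.
Round 2: A 10, C 6, D 2, E 9, F 9. D eliminated.
Round 3: A 10, C 6, E 11, F 9. C eliminated.
Round 4: A 16, E 11, F 9. F eliminated.
Round 5: A 16, E 20. E has a majority (≥19).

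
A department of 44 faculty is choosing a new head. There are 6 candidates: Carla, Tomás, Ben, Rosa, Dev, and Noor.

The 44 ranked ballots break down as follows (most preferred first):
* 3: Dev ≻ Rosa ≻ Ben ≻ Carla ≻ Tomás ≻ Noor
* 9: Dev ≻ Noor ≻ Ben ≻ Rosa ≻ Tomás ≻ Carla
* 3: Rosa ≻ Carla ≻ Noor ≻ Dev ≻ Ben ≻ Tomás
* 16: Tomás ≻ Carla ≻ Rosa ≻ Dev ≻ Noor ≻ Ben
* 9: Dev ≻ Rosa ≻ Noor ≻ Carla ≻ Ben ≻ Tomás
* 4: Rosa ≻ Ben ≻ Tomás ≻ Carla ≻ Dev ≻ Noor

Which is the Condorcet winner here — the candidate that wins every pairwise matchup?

Rosa vs Carla: 28–16
Rosa vs Tomás: 28–16
Rosa vs Ben: 35–9
Rosa vs Dev: 23–21
Rosa vs Noor: 35–9
Rosa beats every other candidate.

Rosa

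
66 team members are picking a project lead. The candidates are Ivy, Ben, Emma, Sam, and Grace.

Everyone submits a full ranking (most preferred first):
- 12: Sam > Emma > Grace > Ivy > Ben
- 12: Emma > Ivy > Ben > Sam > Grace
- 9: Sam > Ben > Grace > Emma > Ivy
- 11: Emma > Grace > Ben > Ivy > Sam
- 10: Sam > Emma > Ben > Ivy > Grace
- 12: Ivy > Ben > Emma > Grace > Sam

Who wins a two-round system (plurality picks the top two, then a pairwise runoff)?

Round 1 first-place votes: Ivy 12, Ben 0, Emma 23, Sam 31, Grace 0. Sam and Emma advance.
Runoff: Sam is ranked above Emma on 31 ballots, Emma above Sam on 35.

Emma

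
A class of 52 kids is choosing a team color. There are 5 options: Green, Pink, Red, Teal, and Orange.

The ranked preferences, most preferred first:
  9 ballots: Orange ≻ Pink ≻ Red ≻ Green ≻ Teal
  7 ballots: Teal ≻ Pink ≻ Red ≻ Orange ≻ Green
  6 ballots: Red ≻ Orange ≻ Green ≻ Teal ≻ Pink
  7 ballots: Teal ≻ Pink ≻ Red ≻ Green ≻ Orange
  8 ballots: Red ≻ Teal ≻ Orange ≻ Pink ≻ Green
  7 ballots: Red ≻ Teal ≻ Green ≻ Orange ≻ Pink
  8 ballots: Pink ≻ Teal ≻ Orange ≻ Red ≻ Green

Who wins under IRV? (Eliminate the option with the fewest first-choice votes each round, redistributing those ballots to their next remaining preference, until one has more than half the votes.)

Round 1: Green 0, Pink 8, Red 21, Teal 14, Orange 9. Green eliminated.
Round 2: Pink 8, Red 21, Teal 14, Orange 9. Pink eliminated.
Round 3: Red 21, Teal 22, Orange 9. Orange eliminated.
Round 4: Red 30, Teal 22. Red has a majority (≥27).

Red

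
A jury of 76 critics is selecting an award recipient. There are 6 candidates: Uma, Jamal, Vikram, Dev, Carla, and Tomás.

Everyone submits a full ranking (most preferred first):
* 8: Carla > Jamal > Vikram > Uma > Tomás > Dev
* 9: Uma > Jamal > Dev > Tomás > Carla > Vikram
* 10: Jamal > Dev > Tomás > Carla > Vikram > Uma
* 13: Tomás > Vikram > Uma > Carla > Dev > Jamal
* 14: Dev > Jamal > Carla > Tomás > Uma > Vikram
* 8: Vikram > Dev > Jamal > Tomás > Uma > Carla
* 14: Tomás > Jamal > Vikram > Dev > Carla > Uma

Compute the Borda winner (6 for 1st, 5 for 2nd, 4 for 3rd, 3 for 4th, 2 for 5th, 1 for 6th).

Jamal

Uma: 8×3 + 9×6 + 10×1 + 13×4 + 14×2 + 8×2 + 14×1 = 198
Jamal: 8×5 + 9×5 + 10×6 + 13×1 + 14×5 + 8×4 + 14×5 = 330
Vikram: 8×4 + 9×1 + 10×2 + 13×5 + 14×1 + 8×6 + 14×4 = 244
Dev: 8×1 + 9×4 + 10×5 + 13×2 + 14×6 + 8×5 + 14×3 = 286
Carla: 8×6 + 9×2 + 10×3 + 13×3 + 14×4 + 8×1 + 14×2 = 227
Tomás: 8×2 + 9×3 + 10×4 + 13×6 + 14×3 + 8×3 + 14×6 = 311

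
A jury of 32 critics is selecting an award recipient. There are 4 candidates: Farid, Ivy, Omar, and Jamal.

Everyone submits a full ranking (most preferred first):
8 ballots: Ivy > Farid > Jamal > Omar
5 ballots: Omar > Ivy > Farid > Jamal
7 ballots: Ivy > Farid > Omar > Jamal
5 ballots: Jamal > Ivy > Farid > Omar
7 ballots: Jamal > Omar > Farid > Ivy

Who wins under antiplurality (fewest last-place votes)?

Last-place votes: Farid 0, Ivy 7, Omar 13, Jamal 12.

Farid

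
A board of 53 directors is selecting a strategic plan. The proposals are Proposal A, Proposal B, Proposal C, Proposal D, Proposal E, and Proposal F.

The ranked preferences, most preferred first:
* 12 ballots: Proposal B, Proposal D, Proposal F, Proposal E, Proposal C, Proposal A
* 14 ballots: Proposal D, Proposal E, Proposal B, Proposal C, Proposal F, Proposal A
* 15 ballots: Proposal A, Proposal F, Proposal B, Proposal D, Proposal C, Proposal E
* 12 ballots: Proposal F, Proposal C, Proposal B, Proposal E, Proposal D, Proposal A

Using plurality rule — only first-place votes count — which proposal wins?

Proposal A

First-place votes: Proposal A 15, Proposal B 12, Proposal C 0, Proposal D 14, Proposal E 0, Proposal F 12.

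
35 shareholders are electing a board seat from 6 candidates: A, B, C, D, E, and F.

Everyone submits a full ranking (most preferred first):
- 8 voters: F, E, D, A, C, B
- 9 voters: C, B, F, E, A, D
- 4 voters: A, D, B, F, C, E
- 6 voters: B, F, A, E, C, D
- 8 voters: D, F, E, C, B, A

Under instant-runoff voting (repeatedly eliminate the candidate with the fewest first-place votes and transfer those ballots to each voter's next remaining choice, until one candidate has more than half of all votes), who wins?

F

Round 1: A 4, B 6, C 9, D 8, E 0, F 8. E eliminated.
Round 2: A 4, B 6, C 9, D 8, F 8. A eliminated.
Round 3: B 6, C 9, D 12, F 8. B eliminated.
Round 4: C 9, D 12, F 14. C eliminated.
Round 5: D 12, F 23. F has a majority (≥18).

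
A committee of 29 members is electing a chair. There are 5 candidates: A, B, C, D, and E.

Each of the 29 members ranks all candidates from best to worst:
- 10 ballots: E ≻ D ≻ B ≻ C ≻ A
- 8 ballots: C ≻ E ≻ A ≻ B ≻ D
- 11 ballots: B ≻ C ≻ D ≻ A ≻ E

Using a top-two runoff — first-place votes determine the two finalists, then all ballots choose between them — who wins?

E

Round 1 first-place votes: A 0, B 11, C 8, D 0, E 10. B and E advance.
Runoff: B is ranked above E on 11 ballots, E above B on 18.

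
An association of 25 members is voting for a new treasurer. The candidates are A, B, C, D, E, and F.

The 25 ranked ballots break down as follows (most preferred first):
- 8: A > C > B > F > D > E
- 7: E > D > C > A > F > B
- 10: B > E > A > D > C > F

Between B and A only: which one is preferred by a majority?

B is ranked above A on 10 ballots; A above B on 15.

A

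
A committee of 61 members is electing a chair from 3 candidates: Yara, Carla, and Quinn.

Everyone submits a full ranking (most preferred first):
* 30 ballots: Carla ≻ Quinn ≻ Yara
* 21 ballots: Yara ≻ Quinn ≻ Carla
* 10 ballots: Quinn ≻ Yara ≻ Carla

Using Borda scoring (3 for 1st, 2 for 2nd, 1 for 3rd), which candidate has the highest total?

Yara: 30×1 + 21×3 + 10×2 = 113
Carla: 30×3 + 21×1 + 10×1 = 121
Quinn: 30×2 + 21×2 + 10×3 = 132

Quinn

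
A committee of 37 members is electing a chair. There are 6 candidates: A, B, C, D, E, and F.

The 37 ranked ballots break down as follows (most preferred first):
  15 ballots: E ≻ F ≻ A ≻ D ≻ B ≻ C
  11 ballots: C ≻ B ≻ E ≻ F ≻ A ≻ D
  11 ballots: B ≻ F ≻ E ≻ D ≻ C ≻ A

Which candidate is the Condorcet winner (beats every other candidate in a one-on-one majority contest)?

B vs A: 22–15
B vs C: 26–11
B vs D: 22–15
B vs E: 22–15
B vs F: 22–15
B beats every other candidate.

B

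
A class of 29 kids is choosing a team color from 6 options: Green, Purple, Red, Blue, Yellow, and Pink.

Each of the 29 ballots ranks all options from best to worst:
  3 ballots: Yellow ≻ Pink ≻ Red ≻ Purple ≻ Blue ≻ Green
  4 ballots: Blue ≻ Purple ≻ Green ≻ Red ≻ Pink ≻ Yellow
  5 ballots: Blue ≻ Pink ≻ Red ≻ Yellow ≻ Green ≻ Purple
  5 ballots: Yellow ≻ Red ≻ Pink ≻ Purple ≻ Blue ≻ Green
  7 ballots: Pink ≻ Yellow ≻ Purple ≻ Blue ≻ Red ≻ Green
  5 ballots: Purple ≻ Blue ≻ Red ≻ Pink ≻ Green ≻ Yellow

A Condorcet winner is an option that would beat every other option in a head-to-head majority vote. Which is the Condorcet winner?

Pink vs Green: 25–4
Pink vs Purple: 20–9
Pink vs Red: 15–14
Pink vs Blue: 15–14
Pink vs Yellow: 21–8
Pink beats every other option.

Pink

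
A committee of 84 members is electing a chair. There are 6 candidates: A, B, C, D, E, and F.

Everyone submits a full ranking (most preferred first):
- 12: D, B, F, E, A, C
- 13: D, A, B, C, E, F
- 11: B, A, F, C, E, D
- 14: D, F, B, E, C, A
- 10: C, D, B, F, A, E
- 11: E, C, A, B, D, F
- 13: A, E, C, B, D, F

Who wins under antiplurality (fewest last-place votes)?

B

Last-place votes: A 14, B 0, C 12, D 11, E 10, F 37.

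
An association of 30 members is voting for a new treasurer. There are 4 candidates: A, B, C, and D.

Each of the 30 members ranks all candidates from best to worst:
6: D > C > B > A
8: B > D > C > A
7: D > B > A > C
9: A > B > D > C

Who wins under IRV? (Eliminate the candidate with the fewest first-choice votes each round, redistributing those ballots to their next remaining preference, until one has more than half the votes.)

D

Round 1: A 9, B 8, C 0, D 13. C eliminated.
Round 2: A 9, B 8, D 13. B eliminated.
Round 3: A 9, D 21. D has a majority (≥16).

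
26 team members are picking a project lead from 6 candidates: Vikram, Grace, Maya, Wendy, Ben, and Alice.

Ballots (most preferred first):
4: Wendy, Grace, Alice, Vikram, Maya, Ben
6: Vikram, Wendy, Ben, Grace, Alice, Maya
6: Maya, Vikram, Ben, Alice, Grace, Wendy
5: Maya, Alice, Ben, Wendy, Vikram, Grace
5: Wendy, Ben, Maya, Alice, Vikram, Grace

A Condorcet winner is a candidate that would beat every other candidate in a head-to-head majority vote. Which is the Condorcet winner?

Wendy

Wendy vs Vikram: 14–12
Wendy vs Grace: 20–6
Wendy vs Maya: 15–11
Wendy vs Ben: 15–11
Wendy vs Alice: 15–11
Wendy beats every other candidate.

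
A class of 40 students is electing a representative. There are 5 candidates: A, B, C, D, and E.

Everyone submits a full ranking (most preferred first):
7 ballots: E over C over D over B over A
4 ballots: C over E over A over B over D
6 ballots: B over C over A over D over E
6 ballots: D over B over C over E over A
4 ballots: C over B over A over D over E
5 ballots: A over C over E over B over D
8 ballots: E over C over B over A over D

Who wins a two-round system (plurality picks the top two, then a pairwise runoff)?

Round 1 first-place votes: A 5, B 6, C 8, D 6, E 15. E and C advance.
Runoff: E is ranked above C on 15 ballots, C above E on 25.

C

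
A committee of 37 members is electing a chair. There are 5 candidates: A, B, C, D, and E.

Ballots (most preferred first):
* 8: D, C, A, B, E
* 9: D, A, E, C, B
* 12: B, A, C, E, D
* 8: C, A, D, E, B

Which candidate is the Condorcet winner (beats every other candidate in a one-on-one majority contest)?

A vs B: 25–12
A vs C: 21–16
A vs D: 20–17
A vs E: 37–0
A beats every other candidate.

A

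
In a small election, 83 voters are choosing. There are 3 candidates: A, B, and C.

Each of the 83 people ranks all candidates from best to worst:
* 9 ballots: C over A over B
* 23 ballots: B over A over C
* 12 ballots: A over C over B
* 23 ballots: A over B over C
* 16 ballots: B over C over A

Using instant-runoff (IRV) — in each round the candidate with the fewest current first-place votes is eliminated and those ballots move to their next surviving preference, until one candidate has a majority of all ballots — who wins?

A

Round 1: A 35, B 39, C 9. C eliminated.
Round 2: A 44, B 39. A has a majority (≥42).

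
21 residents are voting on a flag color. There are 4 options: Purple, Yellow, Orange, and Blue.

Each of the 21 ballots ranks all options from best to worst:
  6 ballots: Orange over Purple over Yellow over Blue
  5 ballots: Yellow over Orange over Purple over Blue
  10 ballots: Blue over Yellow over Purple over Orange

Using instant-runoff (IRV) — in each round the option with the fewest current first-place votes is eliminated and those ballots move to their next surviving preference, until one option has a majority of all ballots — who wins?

Round 1: Purple 0, Yellow 5, Orange 6, Blue 10. Purple eliminated.
Round 2: Yellow 5, Orange 6, Blue 10. Yellow eliminated.
Round 3: Orange 11, Blue 10. Orange has a majority (≥11).

Orange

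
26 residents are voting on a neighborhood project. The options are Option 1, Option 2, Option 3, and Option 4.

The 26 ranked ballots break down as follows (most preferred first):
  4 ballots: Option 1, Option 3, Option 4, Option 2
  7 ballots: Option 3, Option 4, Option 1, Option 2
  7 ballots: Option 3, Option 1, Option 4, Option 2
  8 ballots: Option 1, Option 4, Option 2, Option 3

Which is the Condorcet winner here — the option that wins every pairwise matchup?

Option 3 vs Option 1: 14–12
Option 3 vs Option 2: 18–8
Option 3 vs Option 4: 18–8
Option 3 beats every other option.

Option 3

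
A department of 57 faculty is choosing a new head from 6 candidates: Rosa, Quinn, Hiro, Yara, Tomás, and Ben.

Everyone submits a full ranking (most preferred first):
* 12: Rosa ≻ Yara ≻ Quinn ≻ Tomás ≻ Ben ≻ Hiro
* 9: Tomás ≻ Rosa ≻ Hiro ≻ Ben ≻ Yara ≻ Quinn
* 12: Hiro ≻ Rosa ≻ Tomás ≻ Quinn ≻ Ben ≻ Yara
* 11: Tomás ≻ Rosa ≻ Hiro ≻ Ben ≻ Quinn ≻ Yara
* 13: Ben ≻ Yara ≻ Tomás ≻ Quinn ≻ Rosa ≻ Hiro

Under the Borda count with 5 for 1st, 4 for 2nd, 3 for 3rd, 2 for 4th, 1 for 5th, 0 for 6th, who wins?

Rosa

Rosa: 12×5 + 9×4 + 12×4 + 11×4 + 13×1 = 201
Quinn: 12×3 + 9×0 + 12×2 + 11×1 + 13×2 = 97
Hiro: 12×0 + 9×3 + 12×5 + 11×3 + 13×0 = 120
Yara: 12×4 + 9×1 + 12×0 + 11×0 + 13×4 = 109
Tomás: 12×2 + 9×5 + 12×3 + 11×5 + 13×3 = 199
Ben: 12×1 + 9×2 + 12×1 + 11×2 + 13×5 = 129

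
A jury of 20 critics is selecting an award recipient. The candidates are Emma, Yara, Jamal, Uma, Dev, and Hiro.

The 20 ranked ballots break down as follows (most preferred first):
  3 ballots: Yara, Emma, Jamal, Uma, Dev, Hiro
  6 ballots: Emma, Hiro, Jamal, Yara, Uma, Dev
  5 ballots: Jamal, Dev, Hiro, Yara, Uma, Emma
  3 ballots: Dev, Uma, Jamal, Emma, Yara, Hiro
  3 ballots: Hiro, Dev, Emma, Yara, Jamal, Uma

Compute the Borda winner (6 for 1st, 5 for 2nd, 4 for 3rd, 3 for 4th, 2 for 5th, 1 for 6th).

Emma: 3×5 + 6×6 + 5×1 + 3×3 + 3×4 = 77
Yara: 3×6 + 6×3 + 5×3 + 3×2 + 3×3 = 66
Jamal: 3×4 + 6×4 + 5×6 + 3×4 + 3×2 = 84
Uma: 3×3 + 6×2 + 5×2 + 3×5 + 3×1 = 49
Dev: 3×2 + 6×1 + 5×5 + 3×6 + 3×5 = 70
Hiro: 3×1 + 6×5 + 5×4 + 3×1 + 3×6 = 74

Jamal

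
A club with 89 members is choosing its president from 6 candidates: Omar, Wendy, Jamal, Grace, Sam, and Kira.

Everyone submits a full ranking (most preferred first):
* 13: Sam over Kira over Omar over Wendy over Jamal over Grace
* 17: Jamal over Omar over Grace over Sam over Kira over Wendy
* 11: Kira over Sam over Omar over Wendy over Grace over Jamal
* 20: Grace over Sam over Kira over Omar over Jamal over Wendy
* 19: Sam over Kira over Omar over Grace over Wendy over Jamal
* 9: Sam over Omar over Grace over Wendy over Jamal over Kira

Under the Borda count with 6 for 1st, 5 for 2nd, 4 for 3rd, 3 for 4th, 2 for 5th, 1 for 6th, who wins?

Sam

Omar: 13×4 + 17×5 + 11×4 + 20×3 + 19×4 + 9×5 = 362
Wendy: 13×3 + 17×1 + 11×3 + 20×1 + 19×2 + 9×3 = 174
Jamal: 13×2 + 17×6 + 11×1 + 20×2 + 19×1 + 9×2 = 216
Grace: 13×1 + 17×4 + 11×2 + 20×6 + 19×3 + 9×4 = 316
Sam: 13×6 + 17×3 + 11×5 + 20×5 + 19×6 + 9×6 = 452
Kira: 13×5 + 17×2 + 11×6 + 20×4 + 19×5 + 9×1 = 349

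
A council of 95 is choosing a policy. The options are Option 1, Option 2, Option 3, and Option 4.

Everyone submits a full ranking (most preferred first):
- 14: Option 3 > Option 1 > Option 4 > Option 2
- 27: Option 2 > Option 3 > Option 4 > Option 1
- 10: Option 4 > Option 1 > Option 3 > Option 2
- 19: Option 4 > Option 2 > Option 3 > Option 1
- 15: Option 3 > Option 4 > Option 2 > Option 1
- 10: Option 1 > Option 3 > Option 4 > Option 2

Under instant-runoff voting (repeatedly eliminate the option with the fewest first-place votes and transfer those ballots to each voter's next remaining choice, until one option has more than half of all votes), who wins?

Option 3

Round 1: Option 1 10, Option 2 27, Option 3 29, Option 4 29. Option 1 eliminated.
Round 2: Option 2 27, Option 3 39, Option 4 29. Option 2 eliminated.
Round 3: Option 3 66, Option 4 29. Option 3 has a majority (≥48).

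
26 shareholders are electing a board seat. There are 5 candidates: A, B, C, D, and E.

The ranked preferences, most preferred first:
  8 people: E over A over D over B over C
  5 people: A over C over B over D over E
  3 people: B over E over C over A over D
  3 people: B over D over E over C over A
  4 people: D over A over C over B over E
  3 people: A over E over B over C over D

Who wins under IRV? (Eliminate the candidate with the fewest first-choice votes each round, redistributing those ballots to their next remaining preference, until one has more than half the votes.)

Round 1: A 8, B 6, C 0, D 4, E 8. C eliminated.
Round 2: A 8, B 6, D 4, E 8. D eliminated.
Round 3: A 12, B 6, E 8. B eliminated.
Round 4: A 12, E 14. E has a majority (≥14).

E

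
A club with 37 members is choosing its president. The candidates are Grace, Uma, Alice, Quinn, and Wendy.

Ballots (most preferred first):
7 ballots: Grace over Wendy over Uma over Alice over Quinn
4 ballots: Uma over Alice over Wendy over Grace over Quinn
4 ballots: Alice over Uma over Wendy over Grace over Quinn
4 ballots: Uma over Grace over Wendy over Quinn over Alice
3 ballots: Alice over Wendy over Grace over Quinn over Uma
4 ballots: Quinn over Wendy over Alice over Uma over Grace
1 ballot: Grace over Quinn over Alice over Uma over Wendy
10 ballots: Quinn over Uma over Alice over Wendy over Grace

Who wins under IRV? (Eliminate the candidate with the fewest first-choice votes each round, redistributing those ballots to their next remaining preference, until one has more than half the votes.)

Round 1: Grace 8, Uma 8, Alice 7, Quinn 14, Wendy 0. Wendy eliminated.
Round 2: Grace 8, Uma 8, Alice 7, Quinn 14. Alice eliminated.
Round 3: Grace 11, Uma 12, Quinn 14. Grace eliminated.
Round 4: Uma 19, Quinn 18. Uma has a majority (≥19).

Uma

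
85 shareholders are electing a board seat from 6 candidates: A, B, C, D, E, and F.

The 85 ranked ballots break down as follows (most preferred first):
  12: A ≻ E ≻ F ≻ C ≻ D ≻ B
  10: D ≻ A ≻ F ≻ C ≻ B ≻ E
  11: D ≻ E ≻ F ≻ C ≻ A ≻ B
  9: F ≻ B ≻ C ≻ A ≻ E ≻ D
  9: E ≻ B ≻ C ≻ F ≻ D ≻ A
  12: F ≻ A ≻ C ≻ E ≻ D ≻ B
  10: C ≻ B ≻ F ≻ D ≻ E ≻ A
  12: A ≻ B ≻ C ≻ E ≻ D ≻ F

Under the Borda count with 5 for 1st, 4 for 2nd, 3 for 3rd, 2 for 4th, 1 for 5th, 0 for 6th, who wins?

F

A: 12×5 + 10×4 + 11×1 + 9×2 + 9×0 + 12×4 + 10×0 + 12×5 = 237
B: 12×0 + 10×1 + 11×0 + 9×4 + 9×4 + 12×0 + 10×4 + 12×4 = 170
C: 12×2 + 10×2 + 11×2 + 9×3 + 9×3 + 12×3 + 10×5 + 12×3 = 242
D: 12×1 + 10×5 + 11×5 + 9×0 + 9×1 + 12×1 + 10×2 + 12×1 = 170
E: 12×4 + 10×0 + 11×4 + 9×1 + 9×5 + 12×2 + 10×1 + 12×2 = 204
F: 12×3 + 10×3 + 11×3 + 9×5 + 9×2 + 12×5 + 10×3 + 12×0 = 252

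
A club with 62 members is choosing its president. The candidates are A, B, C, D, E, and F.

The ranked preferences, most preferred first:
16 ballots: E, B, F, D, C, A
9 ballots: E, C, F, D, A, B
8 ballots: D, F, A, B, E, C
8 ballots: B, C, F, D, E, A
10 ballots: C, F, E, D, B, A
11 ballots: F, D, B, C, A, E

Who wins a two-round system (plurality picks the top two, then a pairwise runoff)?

F

Round 1 first-place votes: A 0, B 8, C 10, D 8, E 25, F 11. E and F advance.
Runoff: E is ranked above F on 25 ballots, F above E on 37.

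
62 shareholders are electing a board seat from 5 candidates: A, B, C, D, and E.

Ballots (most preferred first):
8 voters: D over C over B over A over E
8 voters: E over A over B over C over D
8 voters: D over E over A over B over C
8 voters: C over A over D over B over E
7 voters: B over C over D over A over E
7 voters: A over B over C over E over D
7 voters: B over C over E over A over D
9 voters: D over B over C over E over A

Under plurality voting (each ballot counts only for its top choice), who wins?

D

First-place votes: A 7, B 14, C 8, D 25, E 8.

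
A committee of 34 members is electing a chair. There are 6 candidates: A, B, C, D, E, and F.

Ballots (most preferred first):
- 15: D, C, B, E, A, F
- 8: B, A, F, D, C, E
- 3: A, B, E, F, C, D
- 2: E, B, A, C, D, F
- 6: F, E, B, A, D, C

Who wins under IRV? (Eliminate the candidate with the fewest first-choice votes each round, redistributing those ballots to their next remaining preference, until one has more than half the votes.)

Round 1: A 3, B 8, C 0, D 15, E 2, F 6. C eliminated.
Round 2: A 3, B 8, D 15, E 2, F 6. E eliminated.
Round 3: A 3, B 10, D 15, F 6. A eliminated.
Round 4: B 13, D 15, F 6. F eliminated.
Round 5: B 19, D 15. B has a majority (≥18).

B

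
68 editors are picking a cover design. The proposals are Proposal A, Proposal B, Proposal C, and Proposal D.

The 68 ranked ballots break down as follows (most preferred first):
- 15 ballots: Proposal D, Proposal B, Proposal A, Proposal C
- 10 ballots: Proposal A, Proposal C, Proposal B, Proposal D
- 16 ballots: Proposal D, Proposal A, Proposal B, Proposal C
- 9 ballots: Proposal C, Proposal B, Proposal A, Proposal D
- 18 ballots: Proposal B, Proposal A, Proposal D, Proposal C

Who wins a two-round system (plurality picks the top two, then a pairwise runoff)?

Proposal B

Round 1 first-place votes: Proposal A 10, Proposal B 18, Proposal C 9, Proposal D 31. Proposal D and Proposal B advance.
Runoff: Proposal D is ranked above Proposal B on 31 ballots, Proposal B above Proposal D on 37.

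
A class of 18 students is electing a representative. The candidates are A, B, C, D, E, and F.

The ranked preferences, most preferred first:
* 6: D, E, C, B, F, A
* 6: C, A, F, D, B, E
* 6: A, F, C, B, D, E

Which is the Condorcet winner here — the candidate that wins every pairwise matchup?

C

C vs A: 12–6
C vs B: 18–0
C vs D: 12–6
C vs E: 12–6
C vs F: 12–6
C beats every other candidate.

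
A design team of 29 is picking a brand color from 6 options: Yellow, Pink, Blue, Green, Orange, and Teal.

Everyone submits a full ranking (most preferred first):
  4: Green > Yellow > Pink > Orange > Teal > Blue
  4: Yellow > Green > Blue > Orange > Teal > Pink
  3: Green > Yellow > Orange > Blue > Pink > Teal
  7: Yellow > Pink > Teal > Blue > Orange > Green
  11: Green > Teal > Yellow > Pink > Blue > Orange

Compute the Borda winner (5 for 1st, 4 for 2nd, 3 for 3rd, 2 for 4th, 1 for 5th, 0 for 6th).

Yellow: 4×4 + 4×5 + 3×4 + 7×5 + 11×3 = 116
Pink: 4×3 + 4×0 + 3×1 + 7×4 + 11×2 = 65
Blue: 4×0 + 4×3 + 3×2 + 7×2 + 11×1 = 43
Green: 4×5 + 4×4 + 3×5 + 7×0 + 11×5 = 106
Orange: 4×2 + 4×2 + 3×3 + 7×1 + 11×0 = 32
Teal: 4×1 + 4×1 + 3×0 + 7×3 + 11×4 = 73

Yellow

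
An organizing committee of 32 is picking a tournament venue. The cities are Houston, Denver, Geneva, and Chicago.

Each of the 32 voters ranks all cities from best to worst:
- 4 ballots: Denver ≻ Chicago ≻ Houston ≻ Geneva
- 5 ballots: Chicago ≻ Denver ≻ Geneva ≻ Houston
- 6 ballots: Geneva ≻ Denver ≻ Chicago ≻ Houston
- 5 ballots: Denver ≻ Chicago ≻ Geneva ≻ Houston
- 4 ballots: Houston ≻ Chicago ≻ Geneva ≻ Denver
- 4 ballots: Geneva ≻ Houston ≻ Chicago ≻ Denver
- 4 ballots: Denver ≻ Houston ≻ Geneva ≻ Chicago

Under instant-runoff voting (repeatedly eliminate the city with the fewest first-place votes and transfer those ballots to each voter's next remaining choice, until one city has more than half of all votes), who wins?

Round 1: Houston 4, Denver 13, Geneva 10, Chicago 5. Houston eliminated.
Round 2: Denver 13, Geneva 10, Chicago 9. Chicago eliminated.
Round 3: Denver 18, Geneva 14. Denver has a majority (≥17).

Denver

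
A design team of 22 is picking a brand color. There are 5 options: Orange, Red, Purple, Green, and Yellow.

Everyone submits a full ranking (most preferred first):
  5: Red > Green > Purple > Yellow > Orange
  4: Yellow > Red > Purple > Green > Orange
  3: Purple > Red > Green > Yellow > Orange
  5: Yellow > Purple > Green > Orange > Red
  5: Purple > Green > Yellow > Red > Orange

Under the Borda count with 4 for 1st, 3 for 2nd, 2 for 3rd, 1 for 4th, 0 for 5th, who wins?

Purple

Orange: 5×0 + 4×0 + 3×0 + 5×1 + 5×0 = 5
Red: 5×4 + 4×3 + 3×3 + 5×0 + 5×1 = 46
Purple: 5×2 + 4×2 + 3×4 + 5×3 + 5×4 = 65
Green: 5×3 + 4×1 + 3×2 + 5×2 + 5×3 = 50
Yellow: 5×1 + 4×4 + 3×1 + 5×4 + 5×2 = 54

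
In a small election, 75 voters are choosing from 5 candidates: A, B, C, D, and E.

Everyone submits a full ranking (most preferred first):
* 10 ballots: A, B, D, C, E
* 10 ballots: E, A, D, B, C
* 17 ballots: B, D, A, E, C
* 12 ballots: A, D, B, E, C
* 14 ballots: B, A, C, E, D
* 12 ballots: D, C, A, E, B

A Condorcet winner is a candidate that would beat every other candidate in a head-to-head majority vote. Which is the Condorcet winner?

A vs B: 44–31
A vs C: 63–12
A vs D: 46–29
A vs E: 65–10
A beats every other candidate.

A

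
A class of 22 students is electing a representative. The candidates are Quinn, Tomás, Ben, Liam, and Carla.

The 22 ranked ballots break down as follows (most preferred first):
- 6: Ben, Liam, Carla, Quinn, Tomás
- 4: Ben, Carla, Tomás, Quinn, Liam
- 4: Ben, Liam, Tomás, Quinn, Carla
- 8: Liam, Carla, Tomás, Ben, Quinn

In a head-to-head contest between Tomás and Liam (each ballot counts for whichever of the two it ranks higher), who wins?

Tomás is ranked above Liam on 4 ballots; Liam above Tomás on 18.

Liam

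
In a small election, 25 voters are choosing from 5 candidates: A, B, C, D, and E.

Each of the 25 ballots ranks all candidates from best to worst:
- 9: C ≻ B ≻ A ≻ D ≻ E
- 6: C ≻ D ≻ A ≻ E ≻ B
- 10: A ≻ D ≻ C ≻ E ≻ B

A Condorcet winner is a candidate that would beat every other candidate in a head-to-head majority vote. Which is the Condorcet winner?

C

C vs A: 15–10
C vs B: 25–0
C vs D: 15–10
C vs E: 25–0
C beats every other candidate.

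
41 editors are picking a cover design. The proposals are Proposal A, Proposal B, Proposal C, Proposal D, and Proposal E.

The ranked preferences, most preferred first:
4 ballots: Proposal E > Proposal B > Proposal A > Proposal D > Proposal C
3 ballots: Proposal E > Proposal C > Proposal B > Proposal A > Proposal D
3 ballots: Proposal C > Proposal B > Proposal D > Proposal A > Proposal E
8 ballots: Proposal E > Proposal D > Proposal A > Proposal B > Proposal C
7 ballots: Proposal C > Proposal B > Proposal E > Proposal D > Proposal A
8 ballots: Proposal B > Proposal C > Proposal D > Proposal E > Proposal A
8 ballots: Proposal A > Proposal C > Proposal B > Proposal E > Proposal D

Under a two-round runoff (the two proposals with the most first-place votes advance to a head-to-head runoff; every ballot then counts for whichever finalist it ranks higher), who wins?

Proposal C

Round 1 first-place votes: Proposal A 8, Proposal B 8, Proposal C 10, Proposal D 0, Proposal E 15. Proposal E and Proposal C advance.
Runoff: Proposal E is ranked above Proposal C on 15 ballots, Proposal C above Proposal E on 26.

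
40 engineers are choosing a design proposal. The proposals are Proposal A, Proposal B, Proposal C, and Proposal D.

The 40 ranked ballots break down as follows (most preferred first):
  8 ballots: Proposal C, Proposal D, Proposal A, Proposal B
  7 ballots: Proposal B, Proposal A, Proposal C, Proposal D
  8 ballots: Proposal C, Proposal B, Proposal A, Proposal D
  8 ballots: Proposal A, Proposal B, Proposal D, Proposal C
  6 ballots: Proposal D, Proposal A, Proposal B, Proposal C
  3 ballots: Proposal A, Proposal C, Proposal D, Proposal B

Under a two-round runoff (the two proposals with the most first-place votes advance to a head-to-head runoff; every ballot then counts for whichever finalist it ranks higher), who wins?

Proposal A

Round 1 first-place votes: Proposal A 11, Proposal B 7, Proposal C 16, Proposal D 6. Proposal C and Proposal A advance.
Runoff: Proposal C is ranked above Proposal A on 16 ballots, Proposal A above Proposal C on 24.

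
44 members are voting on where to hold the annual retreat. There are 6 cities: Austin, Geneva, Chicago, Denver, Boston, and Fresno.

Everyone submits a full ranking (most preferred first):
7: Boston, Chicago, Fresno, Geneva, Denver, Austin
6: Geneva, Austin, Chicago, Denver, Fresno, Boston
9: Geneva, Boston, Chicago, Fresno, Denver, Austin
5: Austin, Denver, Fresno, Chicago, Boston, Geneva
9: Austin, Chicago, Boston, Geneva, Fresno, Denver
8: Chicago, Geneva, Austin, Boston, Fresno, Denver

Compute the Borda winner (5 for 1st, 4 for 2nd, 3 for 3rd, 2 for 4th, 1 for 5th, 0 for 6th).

Chicago

Austin: 7×0 + 6×4 + 9×0 + 5×5 + 9×5 + 8×3 = 118
Geneva: 7×2 + 6×5 + 9×5 + 5×0 + 9×2 + 8×4 = 139
Chicago: 7×4 + 6×3 + 9×3 + 5×2 + 9×4 + 8×5 = 159
Denver: 7×1 + 6×2 + 9×1 + 5×4 + 9×0 + 8×0 = 48
Boston: 7×5 + 6×0 + 9×4 + 5×1 + 9×3 + 8×2 = 119
Fresno: 7×3 + 6×1 + 9×2 + 5×3 + 9×1 + 8×1 = 77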